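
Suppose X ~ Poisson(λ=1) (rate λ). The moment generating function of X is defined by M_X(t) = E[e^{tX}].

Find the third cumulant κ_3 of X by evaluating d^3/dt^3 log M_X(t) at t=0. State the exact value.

M_X(t) = e^(e^(t) - 1)
K_X(t) = log M_X(t) = e^(t) - 1
dK/dt = e^(t)
d^2K/dt^2 = e^(t)
d^3K/dt^3 = e^(t)

κ_3 = d^3K/dt^3 |_{t=0} = 1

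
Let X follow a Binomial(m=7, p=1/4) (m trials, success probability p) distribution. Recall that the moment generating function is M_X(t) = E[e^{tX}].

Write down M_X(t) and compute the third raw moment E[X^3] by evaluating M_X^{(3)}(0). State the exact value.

E[X^3] = d^3M/dt^3 |_{t=0} = 413/32

M_X(t) = (e^(t)/4 + 3/4)^7
dM/dt = 7*e^(7*t)/16384 + 63*e^(6*t)/8192 + 945*e^(5*t)/16384 + 945*e^(4*t)/4096 + 8505*e^(3*t)/16384 + 5103*e^(2*t)/8192 + 5103*e^(t)/16384
d^2M/dt^2 = 49*e^(7*t)/16384 + 189*e^(6*t)/4096 + 4725*e^(5*t)/16384 + 945*e^(4*t)/1024 + 25515*e^(3*t)/16384 + 5103*e^(2*t)/4096 + 5103*e^(t)/16384
d^3M/dt^3 = 343*e^(7*t)/16384 + 567*e^(6*t)/2048 + 23625*e^(5*t)/16384 + 945*e^(4*t)/256 + 76545*e^(3*t)/16384 + 5103*e^(2*t)/2048 + 5103*e^(t)/16384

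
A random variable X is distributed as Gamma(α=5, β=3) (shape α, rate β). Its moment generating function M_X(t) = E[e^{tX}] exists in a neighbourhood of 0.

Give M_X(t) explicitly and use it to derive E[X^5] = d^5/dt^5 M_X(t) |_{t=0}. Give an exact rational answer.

E[X^5] = M^(5)(0) = 560/9

M_X(t) = 243/(3 - t)^5
M^(5)(t) = 3674160/(t^10 - 30*t^9 + 405*t^8 - 3240*t^7 + 17010*t^6 - 61236*t^5 + 153090*t^4 - 262440*t^3 + 295245*t^2 - 196830*t + 59049)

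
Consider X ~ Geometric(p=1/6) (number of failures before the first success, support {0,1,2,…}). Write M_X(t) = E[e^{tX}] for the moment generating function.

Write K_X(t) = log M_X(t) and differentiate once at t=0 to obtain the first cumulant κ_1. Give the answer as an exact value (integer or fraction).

κ_1 = D[K](0) = 5

M_X(t) = 1/(6*(1 - 5*e^(t)/6))
K_X(t) = log M_X(t) = -log(1 - 5*e^(t)/6) - log(6)
D[K](t) = -5*e^(t)/(5*e^(t) - 6)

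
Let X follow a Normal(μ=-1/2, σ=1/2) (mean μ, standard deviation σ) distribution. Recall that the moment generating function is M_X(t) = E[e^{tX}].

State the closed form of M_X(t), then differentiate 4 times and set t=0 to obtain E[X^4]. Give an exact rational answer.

E[X^4] = M^(4)(0) = 5/8

M_X(t) = e^(t^2/8 - t/2)
M^(4)(t) = (t^4*e^(t^2/8) - 8*t^3*e^(t^2/8) + 48*t^2*e^(t^2/8) - 128*t*e^(t^2/8) + 160*e^(t^2/8))*e^(-t/2)/256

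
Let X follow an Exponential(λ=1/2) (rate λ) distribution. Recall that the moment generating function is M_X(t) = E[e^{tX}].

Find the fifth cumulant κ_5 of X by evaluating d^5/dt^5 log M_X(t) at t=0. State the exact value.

κ_5 = K′′′′′(0) = 768

M_X(t) = 1/(2*(1/2 - t))
K_X(t) = log M_X(t) = -log(1/2 - t) - log(2)
K′(t) = -2/(2*t - 1)
K′′(t) = 4/(4*t^2 - 4*t + 1)
K′′′(t) = -16/(8*t^3 - 12*t^2 + 6*t - 1)
K′′′′(t) = 96/(16*t^4 - 32*t^3 + 24*t^2 - 8*t + 1)
K′′′′′(t) = -768/(32*t^5 - 80*t^4 + 80*t^3 - 40*t^2 + 10*t - 1)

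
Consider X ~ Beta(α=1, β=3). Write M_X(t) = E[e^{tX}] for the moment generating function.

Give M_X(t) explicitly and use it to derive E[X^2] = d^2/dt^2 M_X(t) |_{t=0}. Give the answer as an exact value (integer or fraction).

M_X(t) = ₁F₁(1; 4; t)
M^(2)(t) = ₁F₁(3; 6; t)/10

E[X^2] = M^(2)(0) = 1/10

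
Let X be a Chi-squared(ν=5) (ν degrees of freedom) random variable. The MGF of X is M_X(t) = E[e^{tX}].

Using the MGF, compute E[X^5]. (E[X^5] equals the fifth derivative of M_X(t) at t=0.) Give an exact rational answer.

M_X(t) = (1 - 2*t)^(-5/2)
M′(t) = -5/(8*t^3*√(1 - 2*t) - 12*t^2*√(1 - 2*t) + 6*t*√(1 - 2*t) - √(1 - 2*t))
M′′(t) = 35/(16*t^4*√(1 - 2*t) - 32*t^3*√(1 - 2*t) + 24*t^2*√(1 - 2*t) - 8*t*√(1 - 2*t) + √(1 - 2*t))
M′′′(t) = -315/(32*t^5*√(1 - 2*t) - 80*t^4*√(1 - 2*t) + 80*t^3*√(1 - 2*t) - 40*t^2*√(1 - 2*t) + 10*t*√(1 - 2*t) - √(1 - 2*t))
M′′′′(t) = 3465/(64*t^6*√(1 - 2*t) - 192*t^5*√(1 - 2*t) + 240*t^4*√(1 - 2*t) - 160*t^3*√(1 - 2*t) + 60*t^2*√(1 - 2*t) - 12*t*√(1 - 2*t) + √(1 - 2*t))

E[X^5] = M′′′′′(0) = 45045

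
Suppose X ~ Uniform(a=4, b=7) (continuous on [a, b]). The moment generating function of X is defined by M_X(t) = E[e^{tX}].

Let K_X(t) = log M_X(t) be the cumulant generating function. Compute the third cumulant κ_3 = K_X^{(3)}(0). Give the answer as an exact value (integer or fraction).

M_X(t) = (e^(7*t) - e^(4*t))/(3*t)
K_X(t) = log M_X(t) = -log(t) + log(e^(7*t) - e^(4*t)) - log(3)
D^3[K](t) = (27*t^3*e^(6*t) + 27*t^3*e^(3*t) - 2*e^(9*t) + 6*e^(6*t) - 6*e^(3*t) + 2)/(t^3*e^(9*t) - 3*t^3*e^(6*t) + 3*t^3*e^(3*t) - t^3)

κ_3 = D^3[K](0) = 0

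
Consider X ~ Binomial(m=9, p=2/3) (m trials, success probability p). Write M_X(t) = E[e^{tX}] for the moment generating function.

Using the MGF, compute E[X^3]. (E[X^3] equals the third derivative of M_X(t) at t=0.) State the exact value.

E[X^3] = D^3[M](0) = 754/3

M_X(t) = (2*e^(t)/3 + 1/3)^9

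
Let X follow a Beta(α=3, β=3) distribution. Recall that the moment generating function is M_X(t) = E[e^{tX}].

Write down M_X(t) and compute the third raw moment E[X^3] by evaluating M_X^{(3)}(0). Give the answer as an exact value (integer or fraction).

M_X(t) = ₁F₁(3; 6; t)
dM/dt = ₁F₁(4; 7; t)/2
d^2M/dt^2 = 2*₁F₁(5; 8; t)/7
d^3M/dt^3 = 5*₁F₁(6; 9; t)/28

E[X^3] = d^3M/dt^3 |_{t=0} = 5/28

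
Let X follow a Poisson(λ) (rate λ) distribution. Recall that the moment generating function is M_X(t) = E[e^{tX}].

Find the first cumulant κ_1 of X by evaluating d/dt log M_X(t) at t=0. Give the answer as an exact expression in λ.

M_X(t) = e^(λ*(e^(t) - 1))
K_X(t) = log M_X(t) = λ*(e^(t) - 1)
K′(t) = λ*e^(t)

κ_1 = K′(0) = λ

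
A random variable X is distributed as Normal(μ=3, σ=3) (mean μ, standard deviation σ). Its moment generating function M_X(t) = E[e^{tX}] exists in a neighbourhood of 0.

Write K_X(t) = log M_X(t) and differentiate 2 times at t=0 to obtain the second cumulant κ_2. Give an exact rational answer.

κ_2 = K^(2)(0) = 9

M_X(t) = e^(9*t^2/2 + 3*t)
K_X(t) = log M_X(t) = 9*t^2/2 + 3*t
K^(2)(t) = 9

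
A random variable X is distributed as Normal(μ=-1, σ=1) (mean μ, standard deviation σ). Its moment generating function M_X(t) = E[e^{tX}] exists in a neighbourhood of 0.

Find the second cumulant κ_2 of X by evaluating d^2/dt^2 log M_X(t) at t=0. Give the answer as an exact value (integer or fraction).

κ_2 = d^2K/dt^2 |_{t=0} = 1

M_X(t) = e^(t^2/2 - t)
K_X(t) = log M_X(t) = t^2/2 - t
dK/dt = t - 1
d^2K/dt^2 = 1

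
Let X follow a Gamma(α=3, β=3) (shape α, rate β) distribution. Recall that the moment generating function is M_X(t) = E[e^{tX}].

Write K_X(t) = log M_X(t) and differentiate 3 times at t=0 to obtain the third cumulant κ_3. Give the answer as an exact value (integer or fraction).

κ_3 = K^(3)(0) = 2/9

M_X(t) = 27/(3 - t)^3
K_X(t) = log M_X(t) = -3*log(3 - t) + 3*log(3)
K^(3)(t) = -6/(t^3 - 9*t^2 + 27*t - 27)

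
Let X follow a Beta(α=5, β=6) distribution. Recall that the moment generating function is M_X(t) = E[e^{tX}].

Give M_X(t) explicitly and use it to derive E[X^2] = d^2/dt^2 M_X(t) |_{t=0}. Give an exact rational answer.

M_X(t) = ₁F₁(5; 11; t)
M^(2)(t) = 5*₁F₁(7; 13; t)/22

E[X^2] = M^(2)(0) = 5/22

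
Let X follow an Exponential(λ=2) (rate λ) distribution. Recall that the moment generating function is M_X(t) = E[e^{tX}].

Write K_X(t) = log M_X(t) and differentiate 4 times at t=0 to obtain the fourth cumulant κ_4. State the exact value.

κ_4 = K′′′′(0) = 3/8

M_X(t) = 2/(2 - t)
K_X(t) = log M_X(t) = -log(2 - t) + log(2)
K′(t) = -1/(t - 2)
K′′(t) = 1/(t^2 - 4*t + 4)
K′′′(t) = -2/(t^3 - 6*t^2 + 12*t - 8)
K′′′′(t) = 6/(t^4 - 8*t^3 + 24*t^2 - 32*t + 16)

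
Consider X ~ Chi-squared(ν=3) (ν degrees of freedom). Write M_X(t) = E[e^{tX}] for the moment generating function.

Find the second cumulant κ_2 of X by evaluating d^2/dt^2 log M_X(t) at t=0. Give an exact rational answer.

M_X(t) = (1 - 2*t)^(-3/2)
K_X(t) = log M_X(t) = -3*log(1 - 2*t)/2
D^2[K](t) = 6/(4*t^2 - 4*t + 1)

κ_2 = D^2[K](0) = 6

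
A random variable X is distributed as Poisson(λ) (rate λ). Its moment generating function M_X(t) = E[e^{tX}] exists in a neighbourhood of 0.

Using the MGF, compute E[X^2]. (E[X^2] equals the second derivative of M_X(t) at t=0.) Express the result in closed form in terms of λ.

M_X(t) = e^(λ*(e^(t) - 1))
D^2[M](t) = (λ^2*e^(2*t)*e^(λ*e^(t)) + λ*e^(t)*e^(λ*e^(t)))*e^(-λ)

E[X^2] = D^2[M](0) = λ*(λ + 1)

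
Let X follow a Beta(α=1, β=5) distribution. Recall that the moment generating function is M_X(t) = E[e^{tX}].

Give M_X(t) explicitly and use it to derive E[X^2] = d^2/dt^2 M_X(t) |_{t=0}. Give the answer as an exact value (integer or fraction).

E[X^2] = M′′(0) = 1/21

M_X(t) = ₁F₁(1; 6; t)
M′(t) = ₁F₁(2; 7; t)/6
M′′(t) = ₁F₁(3; 8; t)/21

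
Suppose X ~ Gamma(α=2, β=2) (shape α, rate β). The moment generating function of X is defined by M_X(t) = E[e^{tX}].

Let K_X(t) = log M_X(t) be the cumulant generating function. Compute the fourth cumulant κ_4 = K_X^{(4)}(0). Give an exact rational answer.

κ_4 = K′′′′(0) = 3/4

M_X(t) = 4/(2 - t)^2
K_X(t) = log M_X(t) = -2*log(2 - t) + 2*log(2)
K′(t) = -2/(t - 2)
K′′(t) = 2/(t^2 - 4*t + 4)
K′′′(t) = -4/(t^3 - 6*t^2 + 12*t - 8)
K′′′′(t) = 12/(t^4 - 8*t^3 + 24*t^2 - 32*t + 16)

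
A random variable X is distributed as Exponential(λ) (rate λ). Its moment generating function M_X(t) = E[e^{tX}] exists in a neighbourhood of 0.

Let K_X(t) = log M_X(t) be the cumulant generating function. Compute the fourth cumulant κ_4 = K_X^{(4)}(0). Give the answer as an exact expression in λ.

M_X(t) = λ/(λ - t)
K_X(t) = log M_X(t) = log(λ) - log(λ - t)
dK/dt = -1/(-λ + t)
d^2K/dt^2 = 1/(λ^2 - 2*λ*t + t^2)
d^3K/dt^3 = -2/(-λ^3 + 3*λ^2*t - 3*λ*t^2 + t^3)
d^4K/dt^4 = 6/(λ^4 - 4*λ^3*t + 6*λ^2*t^2 - 4*λ*t^3 + t^4)

κ_4 = d^4K/dt^4 |_{t=0} = 6/λ^4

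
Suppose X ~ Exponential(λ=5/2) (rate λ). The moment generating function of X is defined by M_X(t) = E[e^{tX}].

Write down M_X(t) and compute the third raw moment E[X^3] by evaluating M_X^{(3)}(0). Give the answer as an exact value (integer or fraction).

E[X^3] = D^3[M](0) = 48/125

M_X(t) = 5/(2*(5/2 - t))
D^3[M](t) = 240/(16*t^4 - 160*t^3 + 600*t^2 - 1000*t + 625)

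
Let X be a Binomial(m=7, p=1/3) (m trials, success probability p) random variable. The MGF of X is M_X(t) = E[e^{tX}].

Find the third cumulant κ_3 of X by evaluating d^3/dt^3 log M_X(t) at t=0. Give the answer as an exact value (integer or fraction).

κ_3 = K′′′(0) = 14/27

M_X(t) = (e^(t)/3 + 2/3)^7
K_X(t) = log M_X(t) = 7*log(e^(t)/3 + 2/3)
K′(t) = 7*e^(t)/(e^(t) + 2)
K′′(t) = 14*e^(t)/(e^(2*t) + 4*e^(t) + 4)
K′′′(t) = (-14*e^(2*t) + 28*e^(t))/(e^(3*t) + 6*e^(2*t) + 12*e^(t) + 8)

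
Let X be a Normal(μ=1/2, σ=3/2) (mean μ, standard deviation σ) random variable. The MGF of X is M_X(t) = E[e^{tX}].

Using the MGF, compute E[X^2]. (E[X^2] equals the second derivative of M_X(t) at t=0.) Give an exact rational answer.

E[X^2] = d^2M/dt^2 |_{t=0} = 5/2

M_X(t) = e^(9*t^2/8 + t/2)
dM/dt = 9*t*e^(t/2)*e^(9*t^2/8)/4 + e^(t/2)*e^(9*t^2/8)/2
d^2M/dt^2 = 81*t^2*e^(t/2)*e^(9*t^2/8)/16 + 9*t*e^(t/2)*e^(9*t^2/8)/4 + 5*e^(t/2)*e^(9*t^2/8)/2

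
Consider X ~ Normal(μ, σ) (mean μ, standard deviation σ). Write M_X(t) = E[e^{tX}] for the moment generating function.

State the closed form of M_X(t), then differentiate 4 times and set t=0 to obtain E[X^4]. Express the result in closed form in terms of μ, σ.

M_X(t) = e^(μ*t + σ^2*t^2/2)
M′(t) = μ*e^(μ*t)*e^(σ^2*t^2/2) + σ^2*t*e^(μ*t)*e^(σ^2*t^2/2)
M′′(t) = μ^2*e^(μ*t)*e^(σ^2*t^2/2) + 2*μ*σ^2*t*e^(μ*t)*e^(σ^2*t^2/2) + σ^4*t^2*e^(μ*t)*e^(σ^2*t^2/2) + σ^2*e^(μ*t)*e^(σ^2*t^2/2)

E[X^4] = M′′′′(0) = μ^4 + 6*μ^2*σ^2 + 3*σ^4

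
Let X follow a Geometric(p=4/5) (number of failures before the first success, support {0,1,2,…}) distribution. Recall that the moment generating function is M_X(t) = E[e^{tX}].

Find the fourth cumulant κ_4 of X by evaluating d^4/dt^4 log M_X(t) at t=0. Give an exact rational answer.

κ_4 = D^4[K](0) = 115/128

M_X(t) = 4/(5*(1 - e^(t)/5))
K_X(t) = log M_X(t) = -log(1 - e^(t)/5) - log(5) + 2*log(2)
D^4[K](t) = (5*e^(3*t) + 100*e^(2*t) + 125*e^(t))/(e^(4*t) - 20*e^(3*t) + 150*e^(2*t) - 500*e^(t) + 625)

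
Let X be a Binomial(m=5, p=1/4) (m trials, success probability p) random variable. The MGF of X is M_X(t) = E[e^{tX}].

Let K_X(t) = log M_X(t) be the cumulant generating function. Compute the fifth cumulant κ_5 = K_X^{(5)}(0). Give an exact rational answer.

M_X(t) = (e^(t)/4 + 3/4)^5
K_X(t) = log M_X(t) = 5*log(e^(t)/4 + 3/4)
K^(5)(t) = (-15*e^(4*t) + 495*e^(3*t) - 1485*e^(2*t) + 405*e^(t))/(e^(5*t) + 15*e^(4*t) + 90*e^(3*t) + 270*e^(2*t) + 405*e^(t) + 243)

κ_5 = K^(5)(0) = -75/128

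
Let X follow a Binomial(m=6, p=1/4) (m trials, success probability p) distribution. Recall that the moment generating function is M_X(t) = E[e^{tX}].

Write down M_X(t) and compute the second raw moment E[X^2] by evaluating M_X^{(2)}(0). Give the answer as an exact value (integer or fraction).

M_X(t) = (e^(t)/4 + 3/4)^6
dM/dt = 3*e^(6*t)/2048 + 45*e^(5*t)/2048 + 135*e^(4*t)/1024 + 405*e^(3*t)/1024 + 1215*e^(2*t)/2048 + 729*e^(t)/2048
d^2M/dt^2 = 9*e^(6*t)/1024 + 225*e^(5*t)/2048 + 135*e^(4*t)/256 + 1215*e^(3*t)/1024 + 1215*e^(2*t)/1024 + 729*e^(t)/2048

E[X^2] = d^2M/dt^2 |_{t=0} = 27/8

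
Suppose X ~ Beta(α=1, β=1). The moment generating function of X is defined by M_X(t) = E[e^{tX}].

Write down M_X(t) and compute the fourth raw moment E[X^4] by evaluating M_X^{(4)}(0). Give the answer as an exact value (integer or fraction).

E[X^4] = d^4M/dt^4 |_{t=0} = 1/5

M_X(t) = ₁F₁(1; 2; t)
dM/dt = ₁F₁(2; 3; t)/2
d^2M/dt^2 = ₁F₁(3; 4; t)/3
d^3M/dt^3 = ₁F₁(4; 5; t)/4
d^4M/dt^4 = ₁F₁(5; 6; t)/5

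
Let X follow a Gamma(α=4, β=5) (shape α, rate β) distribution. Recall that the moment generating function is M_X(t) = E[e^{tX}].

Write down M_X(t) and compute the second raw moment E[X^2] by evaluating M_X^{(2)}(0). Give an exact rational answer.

M_X(t) = 625/(5 - t)^4
dM/dt = -2500/(t^5 - 25*t^4 + 250*t^3 - 1250*t^2 + 3125*t - 3125)
d^2M/dt^2 = 12500/(t^6 - 30*t^5 + 375*t^4 - 2500*t^3 + 9375*t^2 - 18750*t + 15625)

E[X^2] = d^2M/dt^2 |_{t=0} = 4/5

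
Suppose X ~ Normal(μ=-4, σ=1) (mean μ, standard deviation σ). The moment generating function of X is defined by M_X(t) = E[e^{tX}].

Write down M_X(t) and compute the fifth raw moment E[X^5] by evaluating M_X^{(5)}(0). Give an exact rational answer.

M_X(t) = e^(t^2/2 - 4*t)
M^(5)(t) = (t^5*e^(t^2/2) - 20*t^4*e^(t^2/2) + 170*t^3*e^(t^2/2) - 760*t^2*e^(t^2/2) + 1775*t*e^(t^2/2) - 1724*e^(t^2/2))*e^(-4*t)

E[X^5] = M^(5)(0) = -1724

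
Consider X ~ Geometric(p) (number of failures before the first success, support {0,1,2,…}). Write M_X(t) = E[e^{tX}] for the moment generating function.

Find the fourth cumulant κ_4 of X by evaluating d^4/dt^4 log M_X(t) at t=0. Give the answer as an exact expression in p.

κ_4 = d^4K/dt^4 |_{t=0} = (-p^3 + 7*p^2 - 12*p + 6)/p^4

M_X(t) = p/(-(1 - p)*e^(t) + 1)
K_X(t) = log M_X(t) = log(p) - log(-(1 - p)*e^(t) + 1)
dK/dt = (-p*e^(t) + e^(t))/(p*e^(t) - e^(t) + 1)
d^2K/dt^2 = (-p*e^(t) + e^(t))/(p^2*e^(2*t) - 2*p*e^(2*t) + 2*p*e^(t) + e^(2*t) - 2*e^(t) + 1)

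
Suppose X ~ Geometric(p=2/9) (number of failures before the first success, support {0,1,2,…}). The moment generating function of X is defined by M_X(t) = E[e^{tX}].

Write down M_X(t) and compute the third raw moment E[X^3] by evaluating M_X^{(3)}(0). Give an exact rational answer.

E[X^3] = D^3[M](0) = 1337/4

M_X(t) = 2/(9*(1 - 7*e^(t)/9))
D^3[M](t) = (686*e^(3*t) + 3528*e^(2*t) + 1134*e^(t))/(2401*e^(4*t) - 12348*e^(3*t) + 23814*e^(2*t) - 20412*e^(t) + 6561)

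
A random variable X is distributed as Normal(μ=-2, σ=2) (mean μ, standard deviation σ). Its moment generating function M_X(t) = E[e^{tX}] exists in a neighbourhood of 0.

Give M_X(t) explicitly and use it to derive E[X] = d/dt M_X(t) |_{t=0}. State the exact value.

M_X(t) = e^(2*t^2 - 2*t)
dM/dt = 4*t*e^(-2*t)*e^(2*t^2) - 2*e^(-2*t)*e^(2*t^2)

E[X] = dM/dt |_{t=0} = -2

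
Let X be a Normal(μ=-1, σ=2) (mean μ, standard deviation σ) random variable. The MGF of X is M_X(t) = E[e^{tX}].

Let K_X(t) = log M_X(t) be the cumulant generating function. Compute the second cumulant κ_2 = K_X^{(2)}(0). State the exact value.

M_X(t) = e^(2*t^2 - t)
K_X(t) = log M_X(t) = 2*t^2 - t
K′(t) = 4*t - 1
K′′(t) = 4

κ_2 = K′′(0) = 4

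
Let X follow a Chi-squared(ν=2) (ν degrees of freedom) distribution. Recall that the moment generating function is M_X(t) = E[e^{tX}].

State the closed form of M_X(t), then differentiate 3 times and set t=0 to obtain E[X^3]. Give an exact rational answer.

M_X(t) = 1/(1 - 2*t)
dM/dt = 2/(4*t^2 - 4*t + 1)
d^2M/dt^2 = -8/(8*t^3 - 12*t^2 + 6*t - 1)
d^3M/dt^3 = 48/(16*t^4 - 32*t^3 + 24*t^2 - 8*t + 1)

E[X^3] = d^3M/dt^3 |_{t=0} = 48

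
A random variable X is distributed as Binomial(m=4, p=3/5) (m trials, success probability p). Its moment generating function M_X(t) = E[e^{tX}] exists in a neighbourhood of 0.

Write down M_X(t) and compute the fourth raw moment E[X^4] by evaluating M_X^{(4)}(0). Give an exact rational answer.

E[X^4] = d^4M/dt^4 |_{t=0} = 41784/625

M_X(t) = (3*e^(t)/5 + 2/5)^4
dM/dt = 324*e^(4*t)/625 + 648*e^(3*t)/625 + 432*e^(2*t)/625 + 96*e^(t)/625
d^2M/dt^2 = 1296*e^(4*t)/625 + 1944*e^(3*t)/625 + 864*e^(2*t)/625 + 96*e^(t)/625
d^3M/dt^3 = 5184*e^(4*t)/625 + 5832*e^(3*t)/625 + 1728*e^(2*t)/625 + 96*e^(t)/625
d^4M/dt^4 = 20736*e^(4*t)/625 + 17496*e^(3*t)/625 + 3456*e^(2*t)/625 + 96*e^(t)/625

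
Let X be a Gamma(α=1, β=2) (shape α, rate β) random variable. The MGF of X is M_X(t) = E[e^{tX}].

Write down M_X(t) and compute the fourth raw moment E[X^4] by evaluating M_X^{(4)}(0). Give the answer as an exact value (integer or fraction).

E[X^4] = D^4[M](0) = 3/2

M_X(t) = 2/(2 - t)
D^4[M](t) = -48/(t^5 - 10*t^4 + 40*t^3 - 80*t^2 + 80*t - 32)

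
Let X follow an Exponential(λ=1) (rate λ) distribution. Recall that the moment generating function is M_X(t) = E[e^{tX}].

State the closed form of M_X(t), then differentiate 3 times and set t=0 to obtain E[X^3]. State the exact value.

E[X^3] = D^3[M](0) = 6

M_X(t) = 1/(1 - t)
D^3[M](t) = 6/(t^4 - 4*t^3 + 6*t^2 - 4*t + 1)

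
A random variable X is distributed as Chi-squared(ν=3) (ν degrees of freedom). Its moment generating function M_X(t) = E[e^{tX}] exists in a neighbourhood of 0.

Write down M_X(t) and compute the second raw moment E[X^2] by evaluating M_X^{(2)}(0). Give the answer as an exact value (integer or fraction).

M_X(t) = (1 - 2*t)^(-3/2)
dM/dt = 3/(4*t^2*√(1 - 2*t) - 4*t*√(1 - 2*t) + √(1 - 2*t))
d^2M/dt^2 = -15/(8*t^3*√(1 - 2*t) - 12*t^2*√(1 - 2*t) + 6*t*√(1 - 2*t) - √(1 - 2*t))

E[X^2] = d^2M/dt^2 |_{t=0} = 15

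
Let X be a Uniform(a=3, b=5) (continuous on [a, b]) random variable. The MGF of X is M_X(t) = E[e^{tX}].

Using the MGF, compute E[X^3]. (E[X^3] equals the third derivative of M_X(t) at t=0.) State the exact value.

E[X^3] = D^3[M](0) = 68

M_X(t) = (e^(5*t) - e^(3*t))/(2*t)
D^3[M](t) = (125*t^3*e^(5*t) - 27*t^3*e^(3*t) - 75*t^2*e^(5*t) + 27*t^2*e^(3*t) + 30*t*e^(5*t) - 18*t*e^(3*t) - 6*e^(5*t) + 6*e^(3*t))/(2*t^4)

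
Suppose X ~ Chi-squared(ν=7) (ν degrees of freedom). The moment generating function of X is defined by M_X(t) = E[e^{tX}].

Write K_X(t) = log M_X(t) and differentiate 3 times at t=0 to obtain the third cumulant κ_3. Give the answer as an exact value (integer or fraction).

κ_3 = d^3K/dt^3 |_{t=0} = 56

M_X(t) = (1 - 2*t)^(-7/2)
K_X(t) = log M_X(t) = -7*log(1 - 2*t)/2
dK/dt = -7/(2*t - 1)
d^2K/dt^2 = 14/(4*t^2 - 4*t + 1)
d^3K/dt^3 = -56/(8*t^3 - 12*t^2 + 6*t - 1)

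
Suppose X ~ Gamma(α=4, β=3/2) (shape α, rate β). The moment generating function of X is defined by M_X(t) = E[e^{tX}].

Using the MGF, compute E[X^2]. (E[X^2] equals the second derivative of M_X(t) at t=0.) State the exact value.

E[X^2] = M′′(0) = 80/9

M_X(t) = 81/(16*(3/2 - t)^4)
M′(t) = -648/(32*t^5 - 240*t^4 + 720*t^3 - 1080*t^2 + 810*t - 243)
M′′(t) = 6480/(64*t^6 - 576*t^5 + 2160*t^4 - 4320*t^3 + 4860*t^2 - 2916*t + 729)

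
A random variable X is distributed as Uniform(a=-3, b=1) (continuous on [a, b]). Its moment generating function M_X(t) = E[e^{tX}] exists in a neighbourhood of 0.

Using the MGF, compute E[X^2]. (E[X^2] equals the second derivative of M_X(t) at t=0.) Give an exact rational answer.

M_X(t) = (e^(t) - e^(-3*t))/(4*t)
M^(2)(t) = (t^2*e^(4*t) - 9*t^2 - 2*t*e^(4*t) - 6*t + 2*e^(4*t) - 2)*e^(-3*t)/(4*t^3)

E[X^2] = M^(2)(0) = 7/3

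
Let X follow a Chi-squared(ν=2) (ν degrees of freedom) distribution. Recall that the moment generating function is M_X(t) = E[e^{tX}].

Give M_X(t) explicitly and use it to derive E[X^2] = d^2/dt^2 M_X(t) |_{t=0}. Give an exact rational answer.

E[X^2] = M^(2)(0) = 8

M_X(t) = 1/(1 - 2*t)
M^(2)(t) = -8/(8*t^3 - 12*t^2 + 6*t - 1)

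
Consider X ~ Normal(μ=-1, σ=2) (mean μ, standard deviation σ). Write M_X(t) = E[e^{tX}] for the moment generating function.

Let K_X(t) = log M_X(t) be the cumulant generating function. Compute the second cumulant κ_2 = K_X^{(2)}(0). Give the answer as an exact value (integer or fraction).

M_X(t) = e^(2*t^2 - t)
K_X(t) = log M_X(t) = 2*t^2 - t
K^(2)(t) = 4

κ_2 = K^(2)(0) = 4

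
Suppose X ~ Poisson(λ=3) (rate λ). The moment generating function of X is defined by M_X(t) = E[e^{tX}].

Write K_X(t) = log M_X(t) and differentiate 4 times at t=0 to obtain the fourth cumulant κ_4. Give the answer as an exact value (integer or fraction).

κ_4 = K^(4)(0) = 3

M_X(t) = e^(3*e^(t) - 3)
K_X(t) = log M_X(t) = 3*e^(t) - 3
K^(4)(t) = 3*e^(t)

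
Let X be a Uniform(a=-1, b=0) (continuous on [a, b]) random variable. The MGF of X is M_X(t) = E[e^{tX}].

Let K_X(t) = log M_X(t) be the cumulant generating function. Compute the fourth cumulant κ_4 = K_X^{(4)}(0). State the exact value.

M_X(t) = (1 - e^(-t))/t
K_X(t) = log M_X(t) = -log(t) + log(1 - e^(-t))

κ_4 = D^4[K](0) = -1/120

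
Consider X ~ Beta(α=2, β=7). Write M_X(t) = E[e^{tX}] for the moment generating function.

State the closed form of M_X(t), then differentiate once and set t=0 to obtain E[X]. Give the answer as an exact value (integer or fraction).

M_X(t) = ₁F₁(2; 9; t)
D[M](t) = 2*₁F₁(3; 10; t)/9

E[X] = D[M](0) = 2/9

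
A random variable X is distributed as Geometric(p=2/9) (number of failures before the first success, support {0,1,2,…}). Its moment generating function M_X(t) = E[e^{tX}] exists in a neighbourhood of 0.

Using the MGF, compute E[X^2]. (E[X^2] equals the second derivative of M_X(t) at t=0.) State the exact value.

E[X^2] = D^2[M](0) = 28

M_X(t) = 2/(9*(1 - 7*e^(t)/9))
D^2[M](t) = (-98*e^(2*t) - 126*e^(t))/(343*e^(3*t) - 1323*e^(2*t) + 1701*e^(t) - 729)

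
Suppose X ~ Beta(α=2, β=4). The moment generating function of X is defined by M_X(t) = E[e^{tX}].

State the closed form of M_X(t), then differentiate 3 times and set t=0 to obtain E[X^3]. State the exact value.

M_X(t) = ₁F₁(2; 6; t)
M′(t) = ₁F₁(3; 7; t)/3
M′′(t) = ₁F₁(4; 8; t)/7
M′′′(t) = ₁F₁(5; 9; t)/14

E[X^3] = M′′′(0) = 1/14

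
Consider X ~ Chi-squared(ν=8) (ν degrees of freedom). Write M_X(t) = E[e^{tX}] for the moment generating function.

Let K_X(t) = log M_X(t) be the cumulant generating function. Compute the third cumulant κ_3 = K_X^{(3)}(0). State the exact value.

κ_3 = D^3[K](0) = 64

M_X(t) = (1 - 2*t)^(-4)
K_X(t) = log M_X(t) = -4*log(1 - 2*t)
D^3[K](t) = -64/(8*t^3 - 12*t^2 + 6*t - 1)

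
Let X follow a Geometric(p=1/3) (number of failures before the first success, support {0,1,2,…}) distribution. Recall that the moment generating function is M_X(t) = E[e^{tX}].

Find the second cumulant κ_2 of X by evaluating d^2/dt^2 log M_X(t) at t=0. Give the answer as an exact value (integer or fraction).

κ_2 = d^2K/dt^2 |_{t=0} = 6

M_X(t) = 1/(3*(1 - 2*e^(t)/3))
K_X(t) = log M_X(t) = -log(1 - 2*e^(t)/3) - log(3)
dK/dt = -2*e^(t)/(2*e^(t) - 3)
d^2K/dt^2 = 6*e^(t)/(4*e^(2*t) - 12*e^(t) + 9)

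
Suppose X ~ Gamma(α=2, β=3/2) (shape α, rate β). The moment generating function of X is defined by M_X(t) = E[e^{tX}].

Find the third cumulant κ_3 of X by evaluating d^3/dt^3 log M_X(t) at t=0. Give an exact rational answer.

κ_3 = K^(3)(0) = 32/27

M_X(t) = 9/(4*(3/2 - t)^2)
K_X(t) = log M_X(t) = -2*log(3/2 - t) - 2*log(2) + 2*log(3)
K^(3)(t) = -32/(8*t^3 - 36*t^2 + 54*t - 27)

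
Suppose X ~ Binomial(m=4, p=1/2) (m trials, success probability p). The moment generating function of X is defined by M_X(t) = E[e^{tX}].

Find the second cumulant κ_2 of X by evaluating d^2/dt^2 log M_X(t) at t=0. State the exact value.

κ_2 = D^2[K](0) = 1

M_X(t) = (e^(t)/2 + 1/2)^4
K_X(t) = log M_X(t) = 4*log(e^(t)/2 + 1/2)
D^2[K](t) = 4*e^(t)/(e^(2*t) + 2*e^(t) + 1)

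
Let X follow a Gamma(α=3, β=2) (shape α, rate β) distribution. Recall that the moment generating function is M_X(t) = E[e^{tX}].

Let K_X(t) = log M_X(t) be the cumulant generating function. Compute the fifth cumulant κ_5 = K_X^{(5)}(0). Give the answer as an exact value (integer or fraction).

κ_5 = K^(5)(0) = 9/4

M_X(t) = 8/(2 - t)^3
K_X(t) = log M_X(t) = -3*log(2 - t) + 3*log(2)
K^(5)(t) = -72/(t^5 - 10*t^4 + 40*t^3 - 80*t^2 + 80*t - 32)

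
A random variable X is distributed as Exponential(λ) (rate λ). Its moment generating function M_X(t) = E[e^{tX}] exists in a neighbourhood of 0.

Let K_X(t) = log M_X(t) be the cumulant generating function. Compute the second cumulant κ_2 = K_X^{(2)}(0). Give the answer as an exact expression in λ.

κ_2 = d^2K/dt^2 |_{t=0} = λ^(-2)

M_X(t) = λ/(λ - t)
K_X(t) = log M_X(t) = log(λ) - log(λ - t)
dK/dt = -1/(-λ + t)
d^2K/dt^2 = 1/(λ^2 - 2*λ*t + t^2)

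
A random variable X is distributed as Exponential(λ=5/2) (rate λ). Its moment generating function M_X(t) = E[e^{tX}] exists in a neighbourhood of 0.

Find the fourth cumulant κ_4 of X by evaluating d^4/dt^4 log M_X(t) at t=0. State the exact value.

M_X(t) = 5/(2*(5/2 - t))
K_X(t) = log M_X(t) = -log(5/2 - t) - log(2) + log(5)
K′(t) = -2/(2*t - 5)
K′′(t) = 4/(4*t^2 - 20*t + 25)
K′′′(t) = -16/(8*t^3 - 60*t^2 + 150*t - 125)
K′′′′(t) = 96/(16*t^4 - 160*t^3 + 600*t^2 - 1000*t + 625)

κ_4 = K′′′′(0) = 96/625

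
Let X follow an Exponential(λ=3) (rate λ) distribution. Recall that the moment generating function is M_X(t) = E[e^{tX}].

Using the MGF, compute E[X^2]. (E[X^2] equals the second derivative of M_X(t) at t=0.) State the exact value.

E[X^2] = d^2M/dt^2 |_{t=0} = 2/9

M_X(t) = 3/(3 - t)
dM/dt = 3/(t^2 - 6*t + 9)
d^2M/dt^2 = -6/(t^3 - 9*t^2 + 27*t - 27)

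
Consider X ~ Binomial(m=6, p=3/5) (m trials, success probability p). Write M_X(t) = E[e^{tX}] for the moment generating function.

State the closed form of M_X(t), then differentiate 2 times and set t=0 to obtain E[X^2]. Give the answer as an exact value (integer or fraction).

E[X^2] = D^2[M](0) = 72/5

M_X(t) = (3*e^(t)/5 + 2/5)^6
D^2[M](t) = 26244*e^(6*t)/15625 + 2916*e^(5*t)/625 + 15552*e^(4*t)/3125 + 7776*e^(3*t)/3125 + 1728*e^(2*t)/3125 + 576*e^(t)/15625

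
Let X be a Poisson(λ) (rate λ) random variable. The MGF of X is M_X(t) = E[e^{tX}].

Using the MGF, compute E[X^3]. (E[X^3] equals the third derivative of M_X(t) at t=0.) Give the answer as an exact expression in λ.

E[X^3] = M^(3)(0) = λ*(λ^2 + 3*λ + 1)

M_X(t) = e^(λ*(e^(t) - 1))
M^(3)(t) = (λ^3*e^(3*t)*e^(λ*e^(t)) + 3*λ^2*e^(2*t)*e^(λ*e^(t)) + λ*e^(t)*e^(λ*e^(t)))*e^(-λ)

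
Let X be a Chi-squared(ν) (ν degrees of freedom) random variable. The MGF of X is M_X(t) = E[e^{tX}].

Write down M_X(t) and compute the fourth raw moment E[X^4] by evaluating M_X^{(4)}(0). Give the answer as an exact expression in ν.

M_X(t) = (1 - 2*t)^(-ν/2)
M′(t) = -ν/(2*t*(1 - 2*t)^(ν/2) - (1 - 2*t)^(ν/2))
M′′(t) = (ν^2 + 2*ν)/(4*t^2*(1 - 2*t)^(ν/2) - 4*t*(1 - 2*t)^(ν/2) + (1 - 2*t)^(ν/2))
M′′′(t) = (-ν^3 - 6*ν^2 - 8*ν)/(8*t^3*(1 - 2*t)^(ν/2) - 12*t^2*(1 - 2*t)^(ν/2) + 6*t*(1 - 2*t)^(ν/2) - (1 - 2*t)^(ν/2))
M′′′′(t) = (ν^4 + 12*ν^3 + 44*ν^2 + 48*ν)/(16*t^4*(1 - 2*t)^(ν/2) - 32*t^3*(1 - 2*t)^(ν/2) + 24*t^2*(1 - 2*t)^(ν/2) - 8*t*(1 - 2*t)^(ν/2) + (1 - 2*t)^(ν/2))

E[X^4] = M′′′′(0) = ν*(ν^3 + 12*ν^2 + 44*ν + 48)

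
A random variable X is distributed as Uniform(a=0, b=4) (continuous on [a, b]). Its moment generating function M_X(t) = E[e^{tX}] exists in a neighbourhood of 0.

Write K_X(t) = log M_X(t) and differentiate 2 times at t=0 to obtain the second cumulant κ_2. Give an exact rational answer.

M_X(t) = (e^(4*t) - 1)/(4*t)
K_X(t) = log M_X(t) = -log(t) + log(e^(4*t) - 1) - 2*log(2)
K^(2)(t) = (-16*t^2*e^(4*t) + e^(8*t) - 2*e^(4*t) + 1)/(t^2*e^(8*t) - 2*t^2*e^(4*t) + t^2)

κ_2 = K^(2)(0) = 4/3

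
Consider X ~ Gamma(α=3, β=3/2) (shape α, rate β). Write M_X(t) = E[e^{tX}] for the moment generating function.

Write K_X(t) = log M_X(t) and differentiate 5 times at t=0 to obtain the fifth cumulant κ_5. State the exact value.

M_X(t) = 27/(8*(3/2 - t)^3)
K_X(t) = log M_X(t) = -3*log(3/2 - t) - 3*log(2) + 3*log(3)
D^5[K](t) = -2304/(32*t^5 - 240*t^4 + 720*t^3 - 1080*t^2 + 810*t - 243)

κ_5 = D^5[K](0) = 256/27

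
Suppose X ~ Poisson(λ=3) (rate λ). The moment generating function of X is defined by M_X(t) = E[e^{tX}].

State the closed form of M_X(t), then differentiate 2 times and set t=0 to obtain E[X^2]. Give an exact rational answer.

E[X^2] = M′′(0) = 12

M_X(t) = e^(3*e^(t) - 3)
M′(t) = 3*e^(-3)*e^(t)*e^(3*e^(t))
M′′(t) = (9*e^(2*t)*e^(3*e^(t)) + 3*e^(t)*e^(3*e^(t)))*e^(-3)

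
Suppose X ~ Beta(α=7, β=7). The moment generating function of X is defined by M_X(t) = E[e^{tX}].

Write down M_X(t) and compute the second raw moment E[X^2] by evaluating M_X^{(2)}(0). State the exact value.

M_X(t) = ₁F₁(7; 14; t)
D^2[M](t) = 4*₁F₁(9; 16; t)/15

E[X^2] = D^2[M](0) = 4/15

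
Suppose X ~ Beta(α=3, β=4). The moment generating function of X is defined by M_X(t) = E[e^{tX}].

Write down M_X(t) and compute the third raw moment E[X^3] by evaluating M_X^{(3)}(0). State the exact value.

M_X(t) = ₁F₁(3; 7; t)
dM/dt = 3*₁F₁(4; 8; t)/7
d^2M/dt^2 = 3*₁F₁(5; 9; t)/14
d^3M/dt^3 = 5*₁F₁(6; 10; t)/42

E[X^3] = d^3M/dt^3 |_{t=0} = 5/42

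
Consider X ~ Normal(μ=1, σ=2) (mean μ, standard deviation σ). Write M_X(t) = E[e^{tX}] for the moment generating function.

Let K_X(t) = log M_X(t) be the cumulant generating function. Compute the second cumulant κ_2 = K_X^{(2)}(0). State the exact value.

κ_2 = K^(2)(0) = 4

M_X(t) = e^(2*t^2 + t)
K_X(t) = log M_X(t) = 2*t^2 + t
K^(2)(t) = 4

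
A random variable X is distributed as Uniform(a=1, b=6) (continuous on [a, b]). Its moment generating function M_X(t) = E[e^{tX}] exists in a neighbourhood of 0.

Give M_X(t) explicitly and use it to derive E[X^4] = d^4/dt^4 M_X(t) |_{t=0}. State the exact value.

M_X(t) = (e^(6*t) - e^(t))/(5*t)
M′(t) = (6*t*e^(6*t) - t*e^(t) - e^(6*t) + e^(t))/(5*t^2)
M′′(t) = (36*t^2*e^(6*t) - t^2*e^(t) - 12*t*e^(6*t) + 2*t*e^(t) + 2*e^(6*t) - 2*e^(t))/(5*t^3)
M′′′(t) = (216*t^3*e^(6*t) - t^3*e^(t) - 108*t^2*e^(6*t) + 3*t^2*e^(t) + 36*t*e^(6*t) - 6*t*e^(t) - 6*e^(6*t) + 6*e^(t))/(5*t^4)
M′′′′(t) = (1296*t^4*e^(6*t) - t^4*e^(t) - 864*t^3*e^(6*t) + 4*t^3*e^(t) + 432*t^2*e^(6*t) - 12*t^2*e^(t) - 144*t*e^(6*t) + 24*t*e^(t) + 24*e^(6*t) - 24*e^(t))/(5*t^5)

E[X^4] = M′′′′(0) = 311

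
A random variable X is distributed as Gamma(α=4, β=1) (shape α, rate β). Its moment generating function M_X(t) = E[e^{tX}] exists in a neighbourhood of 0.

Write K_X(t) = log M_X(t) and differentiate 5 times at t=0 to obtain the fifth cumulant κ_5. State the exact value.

κ_5 = K′′′′′(0) = 96

M_X(t) = (1 - t)^(-4)
K_X(t) = log M_X(t) = -4*log(1 - t)
K′(t) = -4/(t - 1)
K′′(t) = 4/(t^2 - 2*t + 1)
K′′′(t) = -8/(t^3 - 3*t^2 + 3*t - 1)
K′′′′(t) = 24/(t^4 - 4*t^3 + 6*t^2 - 4*t + 1)
K′′′′′(t) = -96/(t^5 - 5*t^4 + 10*t^3 - 10*t^2 + 5*t - 1)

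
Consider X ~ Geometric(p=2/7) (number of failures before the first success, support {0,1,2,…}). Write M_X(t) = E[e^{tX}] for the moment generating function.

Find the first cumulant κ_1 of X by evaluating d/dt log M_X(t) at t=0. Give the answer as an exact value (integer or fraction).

κ_1 = dK/dt |_{t=0} = 5/2

M_X(t) = 2/(7*(1 - 5*e^(t)/7))
K_X(t) = log M_X(t) = -log(1 - 5*e^(t)/7) - log(7) + log(2)
dK/dt = -5*e^(t)/(5*e^(t) - 7)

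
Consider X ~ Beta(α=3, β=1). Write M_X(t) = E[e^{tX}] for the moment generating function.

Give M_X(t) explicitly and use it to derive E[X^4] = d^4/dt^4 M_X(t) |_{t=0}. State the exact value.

E[X^4] = d^4M/dt^4 |_{t=0} = 3/7

M_X(t) = ₁F₁(3; 4; t)
dM/dt = 3*₁F₁(4; 5; t)/4
d^2M/dt^2 = 3*₁F₁(5; 6; t)/5
d^3M/dt^3 = ₁F₁(6; 7; t)/2
d^4M/dt^4 = 3*₁F₁(7; 8; t)/7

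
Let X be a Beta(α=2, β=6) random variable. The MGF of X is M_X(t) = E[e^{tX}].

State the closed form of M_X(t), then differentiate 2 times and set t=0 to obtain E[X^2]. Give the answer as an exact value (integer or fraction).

M_X(t) = ₁F₁(2; 8; t)
M′(t) = ₁F₁(3; 9; t)/4
M′′(t) = ₁F₁(4; 10; t)/12

E[X^2] = M′′(0) = 1/12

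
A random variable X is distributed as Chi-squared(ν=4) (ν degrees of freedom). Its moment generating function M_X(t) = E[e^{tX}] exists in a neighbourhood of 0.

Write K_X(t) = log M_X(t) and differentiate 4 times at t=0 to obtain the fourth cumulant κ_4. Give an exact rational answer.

κ_4 = D^4[K](0) = 192

M_X(t) = (1 - 2*t)^(-2)
K_X(t) = log M_X(t) = -2*log(1 - 2*t)
D^4[K](t) = 192/(16*t^4 - 32*t^3 + 24*t^2 - 8*t + 1)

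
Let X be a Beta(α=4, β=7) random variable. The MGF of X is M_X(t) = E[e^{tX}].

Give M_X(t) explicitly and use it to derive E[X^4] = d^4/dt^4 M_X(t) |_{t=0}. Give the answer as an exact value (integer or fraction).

E[X^4] = M′′′′(0) = 5/143

M_X(t) = ₁F₁(4; 11; t)
M′(t) = 4*₁F₁(5; 12; t)/11
M′′(t) = 5*₁F₁(6; 13; t)/33
M′′′(t) = 10*₁F₁(7; 14; t)/143
M′′′′(t) = 5*₁F₁(8; 15; t)/143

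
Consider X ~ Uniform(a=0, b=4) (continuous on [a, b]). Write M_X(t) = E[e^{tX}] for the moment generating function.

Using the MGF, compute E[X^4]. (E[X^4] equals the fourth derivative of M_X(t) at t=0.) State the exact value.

M_X(t) = (e^(4*t) - 1)/(4*t)
M′(t) = (4*t*e^(4*t) - e^(4*t) + 1)/(4*t^2)
M′′(t) = (8*t^2*e^(4*t) - 4*t*e^(4*t) + e^(4*t) - 1)/(2*t^3)
M′′′(t) = (32*t^3*e^(4*t) - 24*t^2*e^(4*t) + 12*t*e^(4*t) - 3*e^(4*t) + 3)/(2*t^4)
M′′′′(t) = (64*t^4*e^(4*t) - 64*t^3*e^(4*t) + 48*t^2*e^(4*t) - 24*t*e^(4*t) + 6*e^(4*t) - 6)/t^5

E[X^4] = M′′′′(0) = 256/5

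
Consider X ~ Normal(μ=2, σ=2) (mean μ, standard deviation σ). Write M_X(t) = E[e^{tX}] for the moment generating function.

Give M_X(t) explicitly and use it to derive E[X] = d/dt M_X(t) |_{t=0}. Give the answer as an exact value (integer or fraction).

M_X(t) = e^(2*t^2 + 2*t)
M′(t) = 4*t*e^(2*t)*e^(2*t^2) + 2*e^(2*t)*e^(2*t^2)

E[X] = M′(0) = 2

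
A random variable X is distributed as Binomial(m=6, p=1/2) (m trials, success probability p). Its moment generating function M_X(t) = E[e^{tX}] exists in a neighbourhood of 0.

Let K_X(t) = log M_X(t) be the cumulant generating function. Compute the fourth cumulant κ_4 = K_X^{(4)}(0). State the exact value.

κ_4 = K^(4)(0) = -3/4

M_X(t) = (e^(t)/2 + 1/2)^6
K_X(t) = log M_X(t) = 6*log(e^(t)/2 + 1/2)
K^(4)(t) = (6*e^(3*t) - 24*e^(2*t) + 6*e^(t))/(e^(4*t) + 4*e^(3*t) + 6*e^(2*t) + 4*e^(t) + 1)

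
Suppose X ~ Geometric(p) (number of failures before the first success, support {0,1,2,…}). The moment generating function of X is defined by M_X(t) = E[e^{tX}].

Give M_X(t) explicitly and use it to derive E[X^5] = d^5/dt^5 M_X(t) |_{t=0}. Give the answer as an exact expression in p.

E[X^5] = d^5M/dt^5 |_{t=0} = -1 + 31/p - 180/p^2 + 390/p^3 - 360/p^4 + 120/p^5

M_X(t) = p/(-(1 - p)*e^(t) + 1)
dM/dt = (-p^2*e^(t) + p*e^(t))/(p^2*e^(2*t) - 2*p*e^(2*t) + 2*p*e^(t) + e^(2*t) - 2*e^(t) + 1)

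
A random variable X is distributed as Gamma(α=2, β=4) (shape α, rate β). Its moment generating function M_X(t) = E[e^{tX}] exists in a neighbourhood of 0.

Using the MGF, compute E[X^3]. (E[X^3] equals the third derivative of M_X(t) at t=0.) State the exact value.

M_X(t) = 16/(4 - t)^2
M^(3)(t) = -384/(t^5 - 20*t^4 + 160*t^3 - 640*t^2 + 1280*t - 1024)

E[X^3] = M^(3)(0) = 3/8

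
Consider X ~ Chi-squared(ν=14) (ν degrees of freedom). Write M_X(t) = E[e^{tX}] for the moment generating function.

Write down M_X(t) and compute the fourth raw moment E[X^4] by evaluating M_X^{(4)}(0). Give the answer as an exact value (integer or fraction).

E[X^4] = M′′′′(0) = 80640

M_X(t) = (1 - 2*t)^(-7)
M′(t) = 14/(256*t^8 - 1024*t^7 + 1792*t^6 - 1792*t^5 + 1120*t^4 - 448*t^3 + 112*t^2 - 16*t + 1)
M′′(t) = -224/(512*t^9 - 2304*t^8 + 4608*t^7 - 5376*t^6 + 4032*t^5 - 2016*t^4 + 672*t^3 - 144*t^2 + 18*t - 1)
M′′′(t) = 4032/(1024*t^10 - 5120*t^9 + 11520*t^8 - 15360*t^7 + 13440*t^6 - 8064*t^5 + 3360*t^4 - 960*t^3 + 180*t^2 - 20*t + 1)
M′′′′(t) = -80640/(2048*t^11 - 11264*t^10 + 28160*t^9 - 42240*t^8 + 42240*t^7 - 29568*t^6 + 14784*t^5 - 5280*t^4 + 1320*t^3 - 220*t^2 + 22*t - 1)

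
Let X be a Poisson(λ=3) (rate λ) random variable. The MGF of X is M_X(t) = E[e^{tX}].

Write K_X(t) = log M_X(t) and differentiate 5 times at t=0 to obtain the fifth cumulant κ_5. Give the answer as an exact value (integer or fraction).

κ_5 = d^5K/dt^5 |_{t=0} = 3

M_X(t) = e^(3*e^(t) - 3)
K_X(t) = log M_X(t) = 3*e^(t) - 3
dK/dt = 3*e^(t)
d^2K/dt^2 = 3*e^(t)
d^3K/dt^3 = 3*e^(t)
d^4K/dt^4 = 3*e^(t)
d^5K/dt^5 = 3*e^(t)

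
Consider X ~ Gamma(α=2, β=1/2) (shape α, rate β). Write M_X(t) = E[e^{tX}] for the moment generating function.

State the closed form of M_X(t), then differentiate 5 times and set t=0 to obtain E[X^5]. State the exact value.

E[X^5] = D^5[M](0) = 23040

M_X(t) = 1/(4*(1/2 - t)^2)
D^5[M](t) = -23040/(128*t^7 - 448*t^6 + 672*t^5 - 560*t^4 + 280*t^3 - 84*t^2 + 14*t - 1)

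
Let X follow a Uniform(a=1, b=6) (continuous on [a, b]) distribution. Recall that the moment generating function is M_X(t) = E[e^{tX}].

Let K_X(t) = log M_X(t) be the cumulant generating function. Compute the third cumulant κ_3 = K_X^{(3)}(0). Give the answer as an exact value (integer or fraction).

κ_3 = K^(3)(0) = 0

M_X(t) = (e^(6*t) - e^(t))/(5*t)
K_X(t) = log M_X(t) = -log(t) + log(e^(6*t) - e^(t)) - log(5)
K^(3)(t) = (125*t^3*e^(10*t) + 125*t^3*e^(5*t) - 2*e^(15*t) + 6*e^(10*t) - 6*e^(5*t) + 2)/(t^3*e^(15*t) - 3*t^3*e^(10*t) + 3*t^3*e^(5*t) - t^3)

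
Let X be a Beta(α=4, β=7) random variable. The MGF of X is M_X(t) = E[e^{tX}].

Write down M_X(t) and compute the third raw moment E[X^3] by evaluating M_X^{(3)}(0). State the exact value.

E[X^3] = M^(3)(0) = 10/143

M_X(t) = ₁F₁(4; 11; t)
M^(3)(t) = 10*₁F₁(7; 14; t)/143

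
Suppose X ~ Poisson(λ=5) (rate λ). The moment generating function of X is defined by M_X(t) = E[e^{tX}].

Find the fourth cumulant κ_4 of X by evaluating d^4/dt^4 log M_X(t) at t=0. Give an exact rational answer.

M_X(t) = e^(5*e^(t) - 5)
K_X(t) = log M_X(t) = 5*e^(t) - 5
K′(t) = 5*e^(t)
K′′(t) = 5*e^(t)
K′′′(t) = 5*e^(t)
K′′′′(t) = 5*e^(t)

κ_4 = K′′′′(0) = 5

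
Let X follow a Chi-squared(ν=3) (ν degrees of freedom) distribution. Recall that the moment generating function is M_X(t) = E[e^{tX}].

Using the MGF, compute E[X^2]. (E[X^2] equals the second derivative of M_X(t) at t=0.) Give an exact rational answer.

M_X(t) = (1 - 2*t)^(-3/2)
M′(t) = 3/(4*t^2*√(1 - 2*t) - 4*t*√(1 - 2*t) + √(1 - 2*t))
M′′(t) = -15/(8*t^3*√(1 - 2*t) - 12*t^2*√(1 - 2*t) + 6*t*√(1 - 2*t) - √(1 - 2*t))

E[X^2] = M′′(0) = 15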